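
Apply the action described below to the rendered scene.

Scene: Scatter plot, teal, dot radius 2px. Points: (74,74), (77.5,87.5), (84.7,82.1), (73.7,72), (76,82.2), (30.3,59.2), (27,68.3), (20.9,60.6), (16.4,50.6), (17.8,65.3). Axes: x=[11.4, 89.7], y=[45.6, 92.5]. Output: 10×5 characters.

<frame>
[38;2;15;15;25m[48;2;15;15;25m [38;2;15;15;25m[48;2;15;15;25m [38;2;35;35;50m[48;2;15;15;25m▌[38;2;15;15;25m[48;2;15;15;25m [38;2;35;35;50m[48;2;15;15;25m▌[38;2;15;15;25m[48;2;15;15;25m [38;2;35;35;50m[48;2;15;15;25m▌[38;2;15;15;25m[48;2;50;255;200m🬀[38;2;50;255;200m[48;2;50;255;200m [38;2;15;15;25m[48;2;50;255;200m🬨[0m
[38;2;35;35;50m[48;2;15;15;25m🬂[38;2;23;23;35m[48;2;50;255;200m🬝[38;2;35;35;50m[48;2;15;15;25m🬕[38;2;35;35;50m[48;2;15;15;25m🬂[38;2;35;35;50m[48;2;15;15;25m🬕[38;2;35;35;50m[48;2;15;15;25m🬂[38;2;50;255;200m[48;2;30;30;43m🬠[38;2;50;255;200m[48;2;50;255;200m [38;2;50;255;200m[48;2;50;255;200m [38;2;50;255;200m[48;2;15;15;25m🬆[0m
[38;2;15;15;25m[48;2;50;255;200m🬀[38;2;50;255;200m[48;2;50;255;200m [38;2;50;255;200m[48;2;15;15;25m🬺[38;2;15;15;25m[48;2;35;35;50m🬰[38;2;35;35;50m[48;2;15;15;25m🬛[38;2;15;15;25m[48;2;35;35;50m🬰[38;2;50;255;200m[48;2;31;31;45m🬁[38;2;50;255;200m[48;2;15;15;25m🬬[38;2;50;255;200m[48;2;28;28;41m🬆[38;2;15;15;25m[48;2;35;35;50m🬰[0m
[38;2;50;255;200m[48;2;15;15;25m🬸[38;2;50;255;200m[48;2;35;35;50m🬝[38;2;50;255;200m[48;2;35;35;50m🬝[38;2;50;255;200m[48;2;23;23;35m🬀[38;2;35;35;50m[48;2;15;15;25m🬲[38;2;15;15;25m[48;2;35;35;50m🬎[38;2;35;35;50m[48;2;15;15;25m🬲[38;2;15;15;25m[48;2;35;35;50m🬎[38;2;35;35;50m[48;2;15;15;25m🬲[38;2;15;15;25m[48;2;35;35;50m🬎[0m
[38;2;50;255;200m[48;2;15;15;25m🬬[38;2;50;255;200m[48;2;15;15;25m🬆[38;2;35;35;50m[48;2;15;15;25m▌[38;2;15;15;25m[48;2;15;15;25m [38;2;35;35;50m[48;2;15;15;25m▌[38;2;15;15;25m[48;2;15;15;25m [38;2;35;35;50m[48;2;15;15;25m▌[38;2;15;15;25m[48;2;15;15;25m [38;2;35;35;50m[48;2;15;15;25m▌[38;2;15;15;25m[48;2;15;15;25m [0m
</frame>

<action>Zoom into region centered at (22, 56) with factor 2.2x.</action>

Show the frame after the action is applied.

<frame>
[38;2;15;15;25m[48;2;15;15;25m [38;2;15;15;25m[48;2;15;15;25m [38;2;50;255;200m[48;2;27;27;40m🬁[38;2;50;255;200m[48;2;15;15;25m🬬[38;2;50;255;200m[48;2;15;15;25m🬴[38;2;15;15;25m[48;2;15;15;25m [38;2;27;27;40m[48;2;50;255;200m🬝[38;2;15;15;25m[48;2;15;15;25m [38;2;35;35;50m[48;2;15;15;25m▌[38;2;15;15;25m[48;2;15;15;25m [0m
[38;2;35;35;50m[48;2;15;15;25m🬂[38;2;35;35;50m[48;2;15;15;25m🬂[38;2;35;35;50m[48;2;15;15;25m🬕[38;2;50;255;200m[48;2;15;15;25m🬊[38;2;50;255;200m[48;2;15;15;25m🬝[38;2;50;255;200m[48;2;20;20;31m🬈[38;2;50;255;200m[48;2;50;255;200m [38;2;50;255;200m[48;2;25;25;37m🬛[38;2;35;35;50m[48;2;15;15;25m🬕[38;2;35;35;50m[48;2;15;15;25m🬂[0m
[38;2;15;15;25m[48;2;35;35;50m🬰[38;2;15;15;25m[48;2;35;35;50m🬰[38;2;35;35;50m[48;2;15;15;25m🬛[38;2;23;23;35m[48;2;50;255;200m🬬[38;2;35;35;50m[48;2;15;15;25m🬛[38;2;15;15;25m[48;2;35;35;50m🬰[38;2;50;255;200m[48;2;31;31;45m🬁[38;2;15;15;25m[48;2;35;35;50m🬰[38;2;35;35;50m[48;2;15;15;25m🬛[38;2;15;15;25m[48;2;35;35;50m🬰[0m
[38;2;15;15;25m[48;2;35;35;50m🬎[38;2;15;15;25m[48;2;35;35;50m🬎[38;2;35;35;50m[48;2;50;255;200m🬐[38;2;50;255;200m[48;2;50;255;200m [38;2;27;27;40m[48;2;50;255;200m🬸[38;2;15;15;25m[48;2;35;35;50m🬎[38;2;35;35;50m[48;2;15;15;25m🬲[38;2;15;15;25m[48;2;35;35;50m🬎[38;2;35;35;50m[48;2;15;15;25m🬲[38;2;15;15;25m[48;2;35;35;50m🬎[0m
[38;2;15;15;25m[48;2;15;15;25m [38;2;15;15;25m[48;2;15;15;25m [38;2;35;35;50m[48;2;15;15;25m▌[38;2;50;255;200m[48;2;15;15;25m🬀[38;2;35;35;50m[48;2;15;15;25m▌[38;2;15;15;25m[48;2;15;15;25m [38;2;35;35;50m[48;2;15;15;25m▌[38;2;15;15;25m[48;2;15;15;25m [38;2;35;35;50m[48;2;15;15;25m▌[38;2;15;15;25m[48;2;15;15;25m [0m
</frame>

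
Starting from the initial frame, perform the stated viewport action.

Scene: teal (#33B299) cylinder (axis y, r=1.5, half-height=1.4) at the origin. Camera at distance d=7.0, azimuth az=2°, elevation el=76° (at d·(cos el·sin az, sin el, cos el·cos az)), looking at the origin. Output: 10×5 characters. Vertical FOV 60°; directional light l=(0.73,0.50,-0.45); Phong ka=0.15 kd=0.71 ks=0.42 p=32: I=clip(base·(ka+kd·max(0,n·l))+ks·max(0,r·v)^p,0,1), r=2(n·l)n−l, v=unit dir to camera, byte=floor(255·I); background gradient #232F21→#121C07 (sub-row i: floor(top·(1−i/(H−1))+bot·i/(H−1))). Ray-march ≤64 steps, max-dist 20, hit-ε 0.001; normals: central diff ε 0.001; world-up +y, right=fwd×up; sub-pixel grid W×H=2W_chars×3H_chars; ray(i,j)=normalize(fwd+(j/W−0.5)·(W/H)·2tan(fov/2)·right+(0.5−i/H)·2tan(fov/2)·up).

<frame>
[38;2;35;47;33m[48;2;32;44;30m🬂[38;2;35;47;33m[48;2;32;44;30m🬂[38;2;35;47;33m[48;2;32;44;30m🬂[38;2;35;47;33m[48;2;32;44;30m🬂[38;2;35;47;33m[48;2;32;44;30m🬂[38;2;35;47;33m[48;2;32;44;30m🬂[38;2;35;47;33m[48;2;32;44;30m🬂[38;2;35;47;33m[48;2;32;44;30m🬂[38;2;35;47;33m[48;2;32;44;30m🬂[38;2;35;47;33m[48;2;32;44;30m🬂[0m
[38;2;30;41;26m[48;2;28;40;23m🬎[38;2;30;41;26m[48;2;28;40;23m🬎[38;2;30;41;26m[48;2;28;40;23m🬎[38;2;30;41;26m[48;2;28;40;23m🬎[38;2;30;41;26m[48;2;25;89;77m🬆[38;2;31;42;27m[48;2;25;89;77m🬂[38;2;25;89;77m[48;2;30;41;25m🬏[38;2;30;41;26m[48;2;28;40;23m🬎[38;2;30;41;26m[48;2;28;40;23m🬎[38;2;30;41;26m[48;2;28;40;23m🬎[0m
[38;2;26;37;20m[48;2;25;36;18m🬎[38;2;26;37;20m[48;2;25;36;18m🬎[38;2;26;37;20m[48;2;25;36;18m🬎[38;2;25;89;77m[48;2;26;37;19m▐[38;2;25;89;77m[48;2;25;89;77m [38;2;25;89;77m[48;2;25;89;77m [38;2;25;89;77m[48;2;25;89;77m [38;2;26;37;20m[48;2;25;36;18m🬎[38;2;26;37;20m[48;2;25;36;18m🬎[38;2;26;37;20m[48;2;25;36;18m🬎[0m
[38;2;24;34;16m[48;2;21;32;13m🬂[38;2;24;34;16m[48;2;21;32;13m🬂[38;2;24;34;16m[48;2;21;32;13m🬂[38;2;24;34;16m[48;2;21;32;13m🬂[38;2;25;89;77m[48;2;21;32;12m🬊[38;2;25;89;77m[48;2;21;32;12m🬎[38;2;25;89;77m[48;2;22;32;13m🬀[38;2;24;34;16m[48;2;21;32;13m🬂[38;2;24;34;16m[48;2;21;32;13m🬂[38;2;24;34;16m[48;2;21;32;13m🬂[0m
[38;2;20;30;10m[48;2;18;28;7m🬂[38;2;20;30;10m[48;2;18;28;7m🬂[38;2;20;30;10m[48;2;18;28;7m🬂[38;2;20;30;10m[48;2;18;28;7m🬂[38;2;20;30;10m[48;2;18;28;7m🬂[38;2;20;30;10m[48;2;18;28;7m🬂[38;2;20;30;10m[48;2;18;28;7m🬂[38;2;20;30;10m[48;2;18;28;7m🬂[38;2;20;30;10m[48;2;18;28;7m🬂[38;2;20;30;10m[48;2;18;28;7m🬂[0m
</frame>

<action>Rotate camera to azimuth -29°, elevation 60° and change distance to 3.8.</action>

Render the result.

<frame>
[38;2;35;47;33m[48;2;32;44;30m🬂[38;2;35;47;33m[48;2;32;44;30m🬂[38;2;34;46;32m[48;2;25;89;77m🬎[38;2;35;47;33m[48;2;25;89;77m🬂[38;2;26;90;77m[48;2;26;91;78m🬲[38;2;29;93;80m[48;2;34;98;85m▌[38;2;35;47;33m[48;2;50;114;102m🬁[38;2;34;46;32m[48;2;84;148;135m🬊[38;2;105;169;156m[48;2;33;45;31m🬏[38;2;35;47;33m[48;2;32;44;30m🬂[0m
[38;2;30;41;26m[48;2;28;40;23m🬎[38;2;25;89;77m[48;2;29;41;25m▐[38;2;25;89;77m[48;2;25;89;77m [38;2;25;89;77m[48;2;25;89;77m [38;2;26;90;77m[48;2;25;89;77m▐[38;2;32;96;83m[48;2;27;91;79m🬉[38;2;52;116;103m[48;2;38;102;89m🬉[38;2;76;140;127m[48;2;53;117;105m🬊[38;2;84;148;136m[48;2;58;122;109m🬎[38;2;30;41;26m[48;2;28;40;23m🬎[0m
[38;2;26;37;20m[48;2;25;36;18m🬎[38;2;25;89;77m[48;2;26;37;19m▐[38;2;25;89;77m[48;2;25;89;77m [38;2;25;89;77m[48;2;25;89;77m [38;2;25;89;77m[48;2;25;90;77m🬺[38;2;27;91;78m[48;2;25;89;77m🬁[38;2;33;97;84m[48;2;27;91;78m🬁[38;2;39;103;90m[48;2;29;93;81m🬂[38;2;43;107;94m[48;2;30;95;82m🬂[38;2;26;37;20m[48;2;25;36;18m🬎[0m
[38;2;24;34;16m[48;2;21;32;13m🬂[38;2;24;34;16m[48;2;21;32;13m🬂[38;2;25;89;77m[48;2;21;32;12m🬊[38;2;25;89;77m[48;2;7;26;22m🬬[38;2;25;89;77m[48;2;25;89;77m [38;2;25;89;77m[48;2;25;89;77m [38;2;25;90;77m[48;2;25;89;77m🬂[38;2;25;90;77m[48;2;14;29;17m🬎[38;2;26;90;78m[48;2;22;32;13m🬀[38;2;24;34;16m[48;2;21;32;13m🬂[0m
[38;2;20;30;10m[48;2;18;28;7m🬂[38;2;20;30;10m[48;2;18;28;7m🬂[38;2;20;30;10m[48;2;18;28;7m🬂[38;2;7;26;22m[48;2;18;28;8m🬁[38;2;7;26;22m[48;2;18;28;7m🬊[38;2;7;26;22m[48;2;18;28;7m🬎[38;2;7;26;22m[48;2;18;28;7m🬂[38;2;20;30;10m[48;2;18;28;7m🬂[38;2;20;30;10m[48;2;18;28;7m🬂[38;2;20;30;10m[48;2;18;28;7m🬂[0m
</frame>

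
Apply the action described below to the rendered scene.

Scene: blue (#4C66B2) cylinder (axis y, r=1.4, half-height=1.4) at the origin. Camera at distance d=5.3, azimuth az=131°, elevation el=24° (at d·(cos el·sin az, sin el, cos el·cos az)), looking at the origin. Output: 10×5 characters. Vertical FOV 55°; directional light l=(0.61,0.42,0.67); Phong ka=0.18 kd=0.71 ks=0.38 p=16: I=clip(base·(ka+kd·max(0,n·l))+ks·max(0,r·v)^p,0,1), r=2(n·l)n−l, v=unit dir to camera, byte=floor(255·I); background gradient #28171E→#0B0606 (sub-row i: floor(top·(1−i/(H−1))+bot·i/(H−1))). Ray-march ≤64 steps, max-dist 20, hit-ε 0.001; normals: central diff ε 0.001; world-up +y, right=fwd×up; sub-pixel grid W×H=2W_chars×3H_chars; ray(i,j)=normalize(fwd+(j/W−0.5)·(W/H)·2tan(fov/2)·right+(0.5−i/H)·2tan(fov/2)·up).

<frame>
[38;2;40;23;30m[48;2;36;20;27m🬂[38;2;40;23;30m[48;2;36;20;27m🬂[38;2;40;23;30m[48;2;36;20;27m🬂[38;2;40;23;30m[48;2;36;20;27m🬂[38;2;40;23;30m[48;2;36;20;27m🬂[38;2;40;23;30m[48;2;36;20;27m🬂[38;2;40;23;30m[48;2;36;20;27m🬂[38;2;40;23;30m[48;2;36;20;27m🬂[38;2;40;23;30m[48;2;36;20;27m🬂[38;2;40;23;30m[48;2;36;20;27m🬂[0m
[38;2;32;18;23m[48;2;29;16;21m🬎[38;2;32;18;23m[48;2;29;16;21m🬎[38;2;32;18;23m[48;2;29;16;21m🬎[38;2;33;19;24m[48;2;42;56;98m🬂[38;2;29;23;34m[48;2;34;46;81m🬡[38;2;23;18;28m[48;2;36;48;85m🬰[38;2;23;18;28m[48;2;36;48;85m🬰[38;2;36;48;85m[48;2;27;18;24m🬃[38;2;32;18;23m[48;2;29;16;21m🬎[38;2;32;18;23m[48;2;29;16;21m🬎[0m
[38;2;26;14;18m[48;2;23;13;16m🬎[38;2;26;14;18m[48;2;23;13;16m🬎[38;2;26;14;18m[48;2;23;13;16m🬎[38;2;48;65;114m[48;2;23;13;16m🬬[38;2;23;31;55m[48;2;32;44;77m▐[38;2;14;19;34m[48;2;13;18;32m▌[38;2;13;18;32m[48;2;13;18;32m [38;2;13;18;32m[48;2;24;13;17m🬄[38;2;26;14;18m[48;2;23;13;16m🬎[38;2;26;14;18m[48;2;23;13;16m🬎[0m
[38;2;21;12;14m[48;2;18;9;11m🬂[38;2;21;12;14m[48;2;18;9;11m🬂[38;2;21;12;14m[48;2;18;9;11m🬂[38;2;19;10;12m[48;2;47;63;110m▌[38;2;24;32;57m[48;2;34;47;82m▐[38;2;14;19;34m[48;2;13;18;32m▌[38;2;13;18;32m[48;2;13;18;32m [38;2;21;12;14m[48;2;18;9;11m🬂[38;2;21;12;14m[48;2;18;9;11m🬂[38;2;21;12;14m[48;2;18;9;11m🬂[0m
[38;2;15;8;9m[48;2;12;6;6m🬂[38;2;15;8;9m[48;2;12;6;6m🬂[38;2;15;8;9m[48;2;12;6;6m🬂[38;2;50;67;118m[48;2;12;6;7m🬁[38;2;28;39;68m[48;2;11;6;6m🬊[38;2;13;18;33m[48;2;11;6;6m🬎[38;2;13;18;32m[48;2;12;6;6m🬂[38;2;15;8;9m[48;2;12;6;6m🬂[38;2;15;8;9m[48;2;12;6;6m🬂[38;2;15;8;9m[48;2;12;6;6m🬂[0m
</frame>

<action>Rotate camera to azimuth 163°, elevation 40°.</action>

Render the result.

<frame>
[38;2;40;23;30m[48;2;36;20;27m🬂[38;2;40;23;30m[48;2;36;20;27m🬂[38;2;40;23;30m[48;2;36;20;27m🬂[38;2;40;23;30m[48;2;36;20;27m🬂[38;2;40;23;30m[48;2;36;20;27m🬂[38;2;40;23;30m[48;2;36;20;27m🬂[38;2;40;23;30m[48;2;36;20;27m🬂[38;2;40;23;30m[48;2;36;20;27m🬂[38;2;40;23;30m[48;2;36;20;27m🬂[38;2;40;23;30m[48;2;36;20;27m🬂[0m
[38;2;32;18;23m[48;2;29;16;21m🬎[38;2;32;18;23m[48;2;29;16;21m🬎[38;2;32;18;23m[48;2;29;16;21m🬎[38;2;33;19;24m[48;2;37;49;86m🬀[38;2;36;49;85m[48;2;36;48;85m▌[38;2;36;48;85m[48;2;36;48;85m [38;2;36;48;85m[48;2;36;48;85m [38;2;36;48;85m[48;2;31;18;23m🬓[38;2;32;18;23m[48;2;29;16;21m🬎[38;2;32;18;23m[48;2;29;16;21m🬎[0m
[38;2;26;14;18m[48;2;23;13;16m🬎[38;2;26;14;18m[48;2;23;13;16m🬎[38;2;26;14;18m[48;2;23;13;16m🬎[38;2;32;44;77m[48;2;18;19;31m🬆[38;2;36;48;85m[48;2;13;18;32m🬂[38;2;36;48;85m[48;2;13;18;32m🬂[38;2;36;48;85m[48;2;13;18;32m🬂[38;2;13;18;32m[48;2;24;13;17m🬄[38;2;26;14;18m[48;2;23;13;16m🬎[38;2;26;14;18m[48;2;23;13;16m🬎[0m
[38;2;21;12;14m[48;2;18;9;11m🬂[38;2;21;12;14m[48;2;18;9;11m🬂[38;2;21;12;14m[48;2;18;9;11m🬂[38;2;19;10;12m[48;2;24;33;59m▌[38;2;13;18;32m[48;2;13;18;32m [38;2;13;18;32m[48;2;13;18;32m [38;2;13;18;32m[48;2;13;18;32m [38;2;21;12;14m[48;2;18;9;11m🬂[38;2;21;12;14m[48;2;18;9;11m🬂[38;2;21;12;14m[48;2;18;9;11m🬂[0m
[38;2;15;8;9m[48;2;12;6;6m🬂[38;2;15;8;9m[48;2;12;6;6m🬂[38;2;15;8;9m[48;2;12;6;6m🬂[38;2;15;8;9m[48;2;12;6;6m🬂[38;2;13;18;32m[48;2;12;6;6m🬂[38;2;13;18;32m[48;2;11;6;6m🬆[38;2;13;18;32m[48;2;12;6;7m🬀[38;2;15;8;9m[48;2;12;6;6m🬂[38;2;15;8;9m[48;2;12;6;6m🬂[38;2;15;8;9m[48;2;12;6;6m🬂[0m
</frame>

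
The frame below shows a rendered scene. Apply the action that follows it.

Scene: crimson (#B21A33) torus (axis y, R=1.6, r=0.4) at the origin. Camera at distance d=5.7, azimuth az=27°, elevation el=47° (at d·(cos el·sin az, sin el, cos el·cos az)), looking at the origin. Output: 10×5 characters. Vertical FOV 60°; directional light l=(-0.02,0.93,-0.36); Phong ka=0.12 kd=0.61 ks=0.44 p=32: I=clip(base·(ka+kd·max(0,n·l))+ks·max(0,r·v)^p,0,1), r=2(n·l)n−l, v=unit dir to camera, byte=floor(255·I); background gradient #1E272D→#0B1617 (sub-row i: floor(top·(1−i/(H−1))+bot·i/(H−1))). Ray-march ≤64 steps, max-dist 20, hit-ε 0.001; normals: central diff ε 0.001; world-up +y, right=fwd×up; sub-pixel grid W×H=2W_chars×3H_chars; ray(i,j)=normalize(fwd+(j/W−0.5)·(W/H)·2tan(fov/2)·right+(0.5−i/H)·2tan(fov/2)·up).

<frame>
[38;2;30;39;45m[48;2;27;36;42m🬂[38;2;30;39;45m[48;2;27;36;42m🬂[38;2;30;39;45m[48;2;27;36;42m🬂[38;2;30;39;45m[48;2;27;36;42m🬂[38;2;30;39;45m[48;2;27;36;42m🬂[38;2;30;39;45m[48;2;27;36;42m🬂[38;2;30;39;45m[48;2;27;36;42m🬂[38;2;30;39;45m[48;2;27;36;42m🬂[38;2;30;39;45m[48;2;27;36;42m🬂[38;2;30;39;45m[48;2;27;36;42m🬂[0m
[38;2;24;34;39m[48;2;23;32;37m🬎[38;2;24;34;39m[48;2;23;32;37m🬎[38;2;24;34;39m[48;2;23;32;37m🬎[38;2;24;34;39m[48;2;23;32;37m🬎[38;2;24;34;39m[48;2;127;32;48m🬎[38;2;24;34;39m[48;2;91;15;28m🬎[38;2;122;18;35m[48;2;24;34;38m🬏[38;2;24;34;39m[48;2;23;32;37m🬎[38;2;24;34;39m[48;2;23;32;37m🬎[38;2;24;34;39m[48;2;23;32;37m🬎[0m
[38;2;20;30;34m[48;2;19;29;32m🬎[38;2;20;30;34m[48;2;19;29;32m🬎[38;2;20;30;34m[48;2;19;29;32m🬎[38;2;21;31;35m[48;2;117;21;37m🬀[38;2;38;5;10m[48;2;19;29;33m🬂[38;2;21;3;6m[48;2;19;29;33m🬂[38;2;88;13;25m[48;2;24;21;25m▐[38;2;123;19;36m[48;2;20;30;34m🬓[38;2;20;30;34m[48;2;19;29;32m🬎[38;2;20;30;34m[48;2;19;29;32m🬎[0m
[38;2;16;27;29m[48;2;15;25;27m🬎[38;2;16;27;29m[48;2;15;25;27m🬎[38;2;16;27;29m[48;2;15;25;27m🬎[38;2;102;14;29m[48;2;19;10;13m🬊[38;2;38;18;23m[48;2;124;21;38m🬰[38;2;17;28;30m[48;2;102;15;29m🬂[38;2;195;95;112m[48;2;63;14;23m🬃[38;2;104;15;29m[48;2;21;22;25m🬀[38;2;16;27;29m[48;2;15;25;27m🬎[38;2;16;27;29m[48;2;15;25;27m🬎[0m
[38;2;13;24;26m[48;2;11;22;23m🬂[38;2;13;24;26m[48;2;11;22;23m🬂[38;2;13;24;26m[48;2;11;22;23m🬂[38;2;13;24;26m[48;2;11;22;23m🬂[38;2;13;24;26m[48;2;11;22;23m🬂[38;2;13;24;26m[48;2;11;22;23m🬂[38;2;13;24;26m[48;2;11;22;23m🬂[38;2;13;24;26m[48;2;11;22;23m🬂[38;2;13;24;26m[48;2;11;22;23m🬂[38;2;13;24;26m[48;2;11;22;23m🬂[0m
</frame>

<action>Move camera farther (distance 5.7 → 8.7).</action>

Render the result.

<frame>
[38;2;30;39;45m[48;2;27;36;42m🬂[38;2;30;39;45m[48;2;27;36;42m🬂[38;2;30;39;45m[48;2;27;36;42m🬂[38;2;30;39;45m[48;2;27;36;42m🬂[38;2;30;39;45m[48;2;27;36;42m🬂[38;2;30;39;45m[48;2;27;36;42m🬂[38;2;30;39;45m[48;2;27;36;42m🬂[38;2;30;39;45m[48;2;27;36;42m🬂[38;2;30;39;45m[48;2;27;36;42m🬂[38;2;30;39;45m[48;2;27;36;42m🬂[0m
[38;2;24;34;39m[48;2;23;32;37m🬎[38;2;24;34;39m[48;2;23;32;37m🬎[38;2;24;34;39m[48;2;23;32;37m🬎[38;2;24;34;39m[48;2;23;32;37m🬎[38;2;24;34;39m[48;2;23;32;37m🬎[38;2;24;34;39m[48;2;23;32;37m🬎[38;2;24;34;39m[48;2;23;32;37m🬎[38;2;24;34;39m[48;2;23;32;37m🬎[38;2;24;34;39m[48;2;23;32;37m🬎[38;2;24;34;39m[48;2;23;32;37m🬎[0m
[38;2;20;30;34m[48;2;19;29;32m🬎[38;2;20;30;34m[48;2;19;29;32m🬎[38;2;20;30;34m[48;2;19;29;32m🬎[38;2;20;30;34m[48;2;30;4;8m🬝[38;2;106;15;30m[48;2;19;29;33m🬕[38;2;64;9;18m[48;2;19;29;33m🬂[38;2;107;15;30m[48;2;33;23;28m▌[38;2;20;30;34m[48;2;19;29;32m🬎[38;2;20;30;34m[48;2;19;29;32m🬎[38;2;20;30;34m[48;2;19;29;32m🬎[0m
[38;2;16;27;29m[48;2;15;25;27m🬎[38;2;16;27;29m[48;2;15;25;27m🬎[38;2;16;27;29m[48;2;15;25;27m🬎[38;2;16;27;29m[48;2;15;25;27m🬎[38;2;141;40;56m[48;2;27;17;21m🬁[38;2;197;95;112m[48;2;39;14;20m🬁[38;2;85;12;24m[48;2;15;26;28m🬀[38;2;16;27;29m[48;2;15;25;27m🬎[38;2;16;27;29m[48;2;15;25;27m🬎[38;2;16;27;29m[48;2;15;25;27m🬎[0m
[38;2;13;24;26m[48;2;11;22;23m🬂[38;2;13;24;26m[48;2;11;22;23m🬂[38;2;13;24;26m[48;2;11;22;23m🬂[38;2;13;24;26m[48;2;11;22;23m🬂[38;2;13;24;26m[48;2;11;22;23m🬂[38;2;13;24;26m[48;2;11;22;23m🬂[38;2;13;24;26m[48;2;11;22;23m🬂[38;2;13;24;26m[48;2;11;22;23m🬂[38;2;13;24;26m[48;2;11;22;23m🬂[38;2;13;24;26m[48;2;11;22;23m🬂[0m
</frame>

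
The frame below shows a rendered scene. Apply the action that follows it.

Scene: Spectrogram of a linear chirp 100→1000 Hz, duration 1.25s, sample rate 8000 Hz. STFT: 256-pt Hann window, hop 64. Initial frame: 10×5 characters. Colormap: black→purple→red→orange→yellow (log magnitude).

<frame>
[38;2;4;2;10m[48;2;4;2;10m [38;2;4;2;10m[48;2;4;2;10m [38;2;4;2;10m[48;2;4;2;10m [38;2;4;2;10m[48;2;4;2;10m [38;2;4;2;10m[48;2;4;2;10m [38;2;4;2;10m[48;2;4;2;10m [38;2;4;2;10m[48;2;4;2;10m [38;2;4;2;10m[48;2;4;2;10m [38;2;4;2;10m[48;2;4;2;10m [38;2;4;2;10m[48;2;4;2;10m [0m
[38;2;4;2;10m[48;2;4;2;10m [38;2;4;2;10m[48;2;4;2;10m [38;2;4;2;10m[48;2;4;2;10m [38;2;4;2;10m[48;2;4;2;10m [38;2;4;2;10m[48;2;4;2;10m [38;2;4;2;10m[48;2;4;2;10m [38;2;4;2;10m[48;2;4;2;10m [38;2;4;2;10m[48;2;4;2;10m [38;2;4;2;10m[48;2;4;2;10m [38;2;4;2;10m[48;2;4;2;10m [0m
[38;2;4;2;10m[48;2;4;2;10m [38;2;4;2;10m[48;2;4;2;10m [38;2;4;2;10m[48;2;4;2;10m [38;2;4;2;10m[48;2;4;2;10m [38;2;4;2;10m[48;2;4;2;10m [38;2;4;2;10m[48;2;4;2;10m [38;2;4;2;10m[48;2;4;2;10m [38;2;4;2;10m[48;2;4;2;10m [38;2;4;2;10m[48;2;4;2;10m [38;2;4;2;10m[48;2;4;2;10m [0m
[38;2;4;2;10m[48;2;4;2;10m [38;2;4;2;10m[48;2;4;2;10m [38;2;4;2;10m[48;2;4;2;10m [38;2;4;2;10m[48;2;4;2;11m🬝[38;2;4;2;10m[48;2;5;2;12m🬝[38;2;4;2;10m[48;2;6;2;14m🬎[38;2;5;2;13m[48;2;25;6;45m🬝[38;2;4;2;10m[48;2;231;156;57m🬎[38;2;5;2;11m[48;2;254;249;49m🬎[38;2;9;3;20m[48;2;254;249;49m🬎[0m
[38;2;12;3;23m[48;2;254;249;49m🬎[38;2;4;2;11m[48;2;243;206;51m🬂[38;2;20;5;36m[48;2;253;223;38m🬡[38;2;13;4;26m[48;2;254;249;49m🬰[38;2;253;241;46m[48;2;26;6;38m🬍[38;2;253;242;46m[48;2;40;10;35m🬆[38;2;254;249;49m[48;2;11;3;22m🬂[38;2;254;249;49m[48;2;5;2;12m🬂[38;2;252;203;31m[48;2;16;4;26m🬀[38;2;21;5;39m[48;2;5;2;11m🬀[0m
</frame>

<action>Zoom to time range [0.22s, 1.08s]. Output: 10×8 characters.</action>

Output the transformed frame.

<frame>
[38;2;4;2;10m[48;2;4;2;10m [38;2;4;2;10m[48;2;4;2;10m [38;2;4;2;10m[48;2;4;2;10m [38;2;4;2;10m[48;2;4;2;10m [38;2;4;2;10m[48;2;4;2;10m [38;2;4;2;10m[48;2;4;2;10m [38;2;4;2;10m[48;2;4;2;10m [38;2;4;2;10m[48;2;4;2;10m [38;2;4;2;10m[48;2;4;2;10m [38;2;4;2;10m[48;2;4;2;10m [0m
[38;2;4;2;10m[48;2;4;2;10m [38;2;4;2;10m[48;2;4;2;10m [38;2;4;2;10m[48;2;4;2;10m [38;2;4;2;10m[48;2;4;2;10m [38;2;4;2;10m[48;2;4;2;10m [38;2;4;2;10m[48;2;4;2;10m [38;2;4;2;10m[48;2;4;2;10m [38;2;4;2;10m[48;2;4;2;10m [38;2;4;2;10m[48;2;4;2;10m [38;2;4;2;10m[48;2;4;2;10m [0m
[38;2;4;2;10m[48;2;4;2;10m [38;2;4;2;10m[48;2;4;2;10m [38;2;4;2;10m[48;2;4;2;10m [38;2;4;2;10m[48;2;4;2;10m [38;2;4;2;10m[48;2;4;2;10m [38;2;4;2;10m[48;2;4;2;10m [38;2;4;2;10m[48;2;4;2;10m [38;2;4;2;10m[48;2;4;2;10m [38;2;4;2;10m[48;2;4;2;10m [38;2;4;2;10m[48;2;4;2;10m [0m
[38;2;4;2;10m[48;2;4;2;10m [38;2;4;2;10m[48;2;4;2;10m [38;2;4;2;10m[48;2;4;2;10m [38;2;4;2;10m[48;2;4;2;10m [38;2;4;2;10m[48;2;4;2;10m [38;2;4;2;10m[48;2;4;2;10m [38;2;4;2;10m[48;2;4;2;10m [38;2;4;2;10m[48;2;4;2;10m [38;2;4;2;10m[48;2;4;2;10m [38;2;4;2;10m[48;2;4;2;10m [0m
[38;2;4;2;10m[48;2;4;2;10m [38;2;4;2;10m[48;2;4;2;10m [38;2;4;2;10m[48;2;4;2;10m [38;2;4;2;10m[48;2;4;2;10m [38;2;4;2;10m[48;2;4;2;10m [38;2;4;2;10m[48;2;4;2;10m [38;2;4;2;10m[48;2;4;2;10m [38;2;4;2;10m[48;2;4;2;10m [38;2;4;2;10m[48;2;4;2;10m [38;2;4;2;10m[48;2;4;2;10m [0m
[38;2;4;2;10m[48;2;4;2;10m [38;2;4;2;10m[48;2;4;2;10m [38;2;4;2;10m[48;2;4;2;10m [38;2;4;2;10m[48;2;4;2;10m [38;2;4;2;10m[48;2;4;2;10m [38;2;4;2;10m[48;2;4;2;10m [38;2;4;2;10m[48;2;4;2;11m🬎[38;2;4;2;10m[48;2;5;2;11m🬎[38;2;4;2;10m[48;2;6;2;14m🬎[38;2;4;2;11m[48;2;13;4;26m🬝[0m
[38;2;4;2;10m[48;2;7;2;16m🬎[38;2;4;2;10m[48;2;12;3;23m🬎[38;2;8;2;17m[48;2;70;17;88m🬝[38;2;5;2;12m[48;2;253;223;39m🬎[38;2;8;2;16m[48;2;254;249;49m🬎[38;2;25;6;39m[48;2;254;249;49m🬎[38;2;8;2;17m[48;2;249;216;44m🬂[38;2;55;14;51m[48;2;253;232;42m🬡[38;2;239;190;54m[48;2;35;8;62m🬍[38;2;253;238;44m[48;2;11;3;22m🬎[0m
[38;2;241;195;52m[48;2;17;4;32m🬎[38;2;248;213;43m[48;2;8;2;17m🬎[38;2;254;249;49m[48;2;25;6;40m🬂[38;2;254;247;48m[48;2;8;2;16m🬂[38;2;250;158;12m[48;2;17;4;27m🬀[38;2;25;6;45m[48;2;6;2;13m🬀[38;2;8;2;17m[48;2;4;2;10m🬂[38;2;5;2;12m[48;2;4;2;10m🬂[38;2;4;2;11m[48;2;4;2;10m🬂[38;2;4;2;11m[48;2;4;2;10m🬂[0m
</frame>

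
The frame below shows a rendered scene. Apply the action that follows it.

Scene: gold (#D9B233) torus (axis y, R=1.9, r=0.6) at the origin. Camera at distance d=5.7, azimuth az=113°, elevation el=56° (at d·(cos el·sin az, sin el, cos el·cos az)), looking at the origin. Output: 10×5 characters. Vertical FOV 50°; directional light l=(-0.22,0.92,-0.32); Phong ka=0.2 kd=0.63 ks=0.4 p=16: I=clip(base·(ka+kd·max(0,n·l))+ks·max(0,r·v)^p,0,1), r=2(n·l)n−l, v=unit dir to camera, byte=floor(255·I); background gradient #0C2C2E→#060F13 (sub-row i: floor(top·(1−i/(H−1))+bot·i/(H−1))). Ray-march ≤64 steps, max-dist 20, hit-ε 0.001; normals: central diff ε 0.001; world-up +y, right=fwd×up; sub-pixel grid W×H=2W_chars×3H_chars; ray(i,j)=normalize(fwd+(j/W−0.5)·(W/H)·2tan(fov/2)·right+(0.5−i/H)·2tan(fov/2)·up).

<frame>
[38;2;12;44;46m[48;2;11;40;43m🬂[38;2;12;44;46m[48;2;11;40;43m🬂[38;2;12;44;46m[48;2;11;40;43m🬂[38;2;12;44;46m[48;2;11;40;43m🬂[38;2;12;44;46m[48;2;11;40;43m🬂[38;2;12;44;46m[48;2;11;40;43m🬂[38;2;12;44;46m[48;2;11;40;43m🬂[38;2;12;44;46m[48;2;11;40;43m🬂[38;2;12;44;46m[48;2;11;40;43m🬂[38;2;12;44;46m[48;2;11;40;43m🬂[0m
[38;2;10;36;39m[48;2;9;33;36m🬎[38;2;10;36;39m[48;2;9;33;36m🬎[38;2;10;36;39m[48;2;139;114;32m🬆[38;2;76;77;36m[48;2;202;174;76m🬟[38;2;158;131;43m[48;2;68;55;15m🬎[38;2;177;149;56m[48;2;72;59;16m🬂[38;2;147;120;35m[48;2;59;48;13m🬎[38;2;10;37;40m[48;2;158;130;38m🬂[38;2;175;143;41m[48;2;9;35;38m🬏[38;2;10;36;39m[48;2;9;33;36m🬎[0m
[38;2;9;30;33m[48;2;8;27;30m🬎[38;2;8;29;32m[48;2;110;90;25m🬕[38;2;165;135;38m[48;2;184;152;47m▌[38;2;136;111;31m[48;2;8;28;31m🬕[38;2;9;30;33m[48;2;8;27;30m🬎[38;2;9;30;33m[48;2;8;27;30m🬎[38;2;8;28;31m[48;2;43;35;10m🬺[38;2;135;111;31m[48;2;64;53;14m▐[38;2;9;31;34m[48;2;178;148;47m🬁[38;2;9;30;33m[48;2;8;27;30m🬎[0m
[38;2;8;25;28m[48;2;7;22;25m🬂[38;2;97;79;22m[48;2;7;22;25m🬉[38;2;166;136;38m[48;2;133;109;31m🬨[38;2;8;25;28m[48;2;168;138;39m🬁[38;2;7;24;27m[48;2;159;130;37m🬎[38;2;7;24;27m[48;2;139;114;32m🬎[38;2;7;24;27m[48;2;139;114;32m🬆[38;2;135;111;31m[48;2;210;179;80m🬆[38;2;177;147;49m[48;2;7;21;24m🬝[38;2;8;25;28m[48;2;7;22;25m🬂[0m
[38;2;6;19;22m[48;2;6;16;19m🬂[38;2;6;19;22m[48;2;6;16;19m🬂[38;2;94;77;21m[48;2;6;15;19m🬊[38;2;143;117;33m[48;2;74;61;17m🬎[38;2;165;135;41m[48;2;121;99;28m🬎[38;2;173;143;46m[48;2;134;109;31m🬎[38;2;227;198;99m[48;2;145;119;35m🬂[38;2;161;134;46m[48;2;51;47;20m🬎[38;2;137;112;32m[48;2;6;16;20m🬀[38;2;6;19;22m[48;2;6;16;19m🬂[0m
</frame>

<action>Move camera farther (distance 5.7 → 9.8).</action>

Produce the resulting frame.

<frame>
[38;2;12;44;46m[48;2;11;40;43m🬂[38;2;12;44;46m[48;2;11;40;43m🬂[38;2;12;44;46m[48;2;11;40;43m🬂[38;2;12;44;46m[48;2;11;40;43m🬂[38;2;12;44;46m[48;2;11;40;43m🬂[38;2;12;44;46m[48;2;11;40;43m🬂[38;2;12;44;46m[48;2;11;40;43m🬂[38;2;12;44;46m[48;2;11;40;43m🬂[38;2;12;44;46m[48;2;11;40;43m🬂[38;2;12;44;46m[48;2;11;40;43m🬂[0m
[38;2;10;36;39m[48;2;9;33;36m🬎[38;2;10;36;39m[48;2;9;33;36m🬎[38;2;10;36;39m[48;2;9;33;36m🬎[38;2;10;36;39m[48;2;9;33;36m🬎[38;2;10;36;39m[48;2;201;172;76m🬎[38;2;10;36;39m[48;2;150;124;38m🬎[38;2;172;141;40m[48;2;9;35;38m🬏[38;2;10;36;39m[48;2;9;33;36m🬎[38;2;10;36;39m[48;2;9;33;36m🬎[38;2;10;36;39m[48;2;9;33;36m🬎[0m
[38;2;9;30;33m[48;2;8;27;30m🬎[38;2;9;30;33m[48;2;8;27;30m🬎[38;2;9;30;33m[48;2;8;27;30m🬎[38;2;57;54;24m[48;2;176;145;43m▌[38;2;125;103;29m[48;2;24;35;27m🬄[38;2;43;35;10m[48;2;8;28;31m🬂[38;2;146;120;35m[48;2;25;31;20m🬨[38;2;161;131;37m[48;2;8;29;32m🬓[38;2;9;30;33m[48;2;8;27;30m🬎[38;2;9;30;33m[48;2;8;27;30m🬎[0m
[38;2;8;25;28m[48;2;7;22;25m🬂[38;2;8;25;28m[48;2;7;22;25m🬂[38;2;8;25;28m[48;2;7;22;25m🬂[38;2;147;121;34m[48;2;20;30;23m🬁[38;2;161;133;39m[48;2;46;44;19m🬌[38;2;58;56;26m[48;2;208;178;80m🬰[38;2;173;145;54m[48;2;36;37;19m🬎[38;2;8;25;28m[48;2;7;22;25m🬂[38;2;8;25;28m[48;2;7;22;25m🬂[38;2;8;25;28m[48;2;7;22;25m🬂[0m
[38;2;6;19;22m[48;2;6;16;19m🬂[38;2;6;19;22m[48;2;6;16;19m🬂[38;2;6;19;22m[48;2;6;16;19m🬂[38;2;6;19;22m[48;2;6;16;19m🬂[38;2;6;19;22m[48;2;6;16;19m🬂[38;2;6;19;22m[48;2;6;16;19m🬂[38;2;6;19;22m[48;2;6;16;19m🬂[38;2;6;19;22m[48;2;6;16;19m🬂[38;2;6;19;22m[48;2;6;16;19m🬂[38;2;6;19;22m[48;2;6;16;19m🬂[0m
</frame>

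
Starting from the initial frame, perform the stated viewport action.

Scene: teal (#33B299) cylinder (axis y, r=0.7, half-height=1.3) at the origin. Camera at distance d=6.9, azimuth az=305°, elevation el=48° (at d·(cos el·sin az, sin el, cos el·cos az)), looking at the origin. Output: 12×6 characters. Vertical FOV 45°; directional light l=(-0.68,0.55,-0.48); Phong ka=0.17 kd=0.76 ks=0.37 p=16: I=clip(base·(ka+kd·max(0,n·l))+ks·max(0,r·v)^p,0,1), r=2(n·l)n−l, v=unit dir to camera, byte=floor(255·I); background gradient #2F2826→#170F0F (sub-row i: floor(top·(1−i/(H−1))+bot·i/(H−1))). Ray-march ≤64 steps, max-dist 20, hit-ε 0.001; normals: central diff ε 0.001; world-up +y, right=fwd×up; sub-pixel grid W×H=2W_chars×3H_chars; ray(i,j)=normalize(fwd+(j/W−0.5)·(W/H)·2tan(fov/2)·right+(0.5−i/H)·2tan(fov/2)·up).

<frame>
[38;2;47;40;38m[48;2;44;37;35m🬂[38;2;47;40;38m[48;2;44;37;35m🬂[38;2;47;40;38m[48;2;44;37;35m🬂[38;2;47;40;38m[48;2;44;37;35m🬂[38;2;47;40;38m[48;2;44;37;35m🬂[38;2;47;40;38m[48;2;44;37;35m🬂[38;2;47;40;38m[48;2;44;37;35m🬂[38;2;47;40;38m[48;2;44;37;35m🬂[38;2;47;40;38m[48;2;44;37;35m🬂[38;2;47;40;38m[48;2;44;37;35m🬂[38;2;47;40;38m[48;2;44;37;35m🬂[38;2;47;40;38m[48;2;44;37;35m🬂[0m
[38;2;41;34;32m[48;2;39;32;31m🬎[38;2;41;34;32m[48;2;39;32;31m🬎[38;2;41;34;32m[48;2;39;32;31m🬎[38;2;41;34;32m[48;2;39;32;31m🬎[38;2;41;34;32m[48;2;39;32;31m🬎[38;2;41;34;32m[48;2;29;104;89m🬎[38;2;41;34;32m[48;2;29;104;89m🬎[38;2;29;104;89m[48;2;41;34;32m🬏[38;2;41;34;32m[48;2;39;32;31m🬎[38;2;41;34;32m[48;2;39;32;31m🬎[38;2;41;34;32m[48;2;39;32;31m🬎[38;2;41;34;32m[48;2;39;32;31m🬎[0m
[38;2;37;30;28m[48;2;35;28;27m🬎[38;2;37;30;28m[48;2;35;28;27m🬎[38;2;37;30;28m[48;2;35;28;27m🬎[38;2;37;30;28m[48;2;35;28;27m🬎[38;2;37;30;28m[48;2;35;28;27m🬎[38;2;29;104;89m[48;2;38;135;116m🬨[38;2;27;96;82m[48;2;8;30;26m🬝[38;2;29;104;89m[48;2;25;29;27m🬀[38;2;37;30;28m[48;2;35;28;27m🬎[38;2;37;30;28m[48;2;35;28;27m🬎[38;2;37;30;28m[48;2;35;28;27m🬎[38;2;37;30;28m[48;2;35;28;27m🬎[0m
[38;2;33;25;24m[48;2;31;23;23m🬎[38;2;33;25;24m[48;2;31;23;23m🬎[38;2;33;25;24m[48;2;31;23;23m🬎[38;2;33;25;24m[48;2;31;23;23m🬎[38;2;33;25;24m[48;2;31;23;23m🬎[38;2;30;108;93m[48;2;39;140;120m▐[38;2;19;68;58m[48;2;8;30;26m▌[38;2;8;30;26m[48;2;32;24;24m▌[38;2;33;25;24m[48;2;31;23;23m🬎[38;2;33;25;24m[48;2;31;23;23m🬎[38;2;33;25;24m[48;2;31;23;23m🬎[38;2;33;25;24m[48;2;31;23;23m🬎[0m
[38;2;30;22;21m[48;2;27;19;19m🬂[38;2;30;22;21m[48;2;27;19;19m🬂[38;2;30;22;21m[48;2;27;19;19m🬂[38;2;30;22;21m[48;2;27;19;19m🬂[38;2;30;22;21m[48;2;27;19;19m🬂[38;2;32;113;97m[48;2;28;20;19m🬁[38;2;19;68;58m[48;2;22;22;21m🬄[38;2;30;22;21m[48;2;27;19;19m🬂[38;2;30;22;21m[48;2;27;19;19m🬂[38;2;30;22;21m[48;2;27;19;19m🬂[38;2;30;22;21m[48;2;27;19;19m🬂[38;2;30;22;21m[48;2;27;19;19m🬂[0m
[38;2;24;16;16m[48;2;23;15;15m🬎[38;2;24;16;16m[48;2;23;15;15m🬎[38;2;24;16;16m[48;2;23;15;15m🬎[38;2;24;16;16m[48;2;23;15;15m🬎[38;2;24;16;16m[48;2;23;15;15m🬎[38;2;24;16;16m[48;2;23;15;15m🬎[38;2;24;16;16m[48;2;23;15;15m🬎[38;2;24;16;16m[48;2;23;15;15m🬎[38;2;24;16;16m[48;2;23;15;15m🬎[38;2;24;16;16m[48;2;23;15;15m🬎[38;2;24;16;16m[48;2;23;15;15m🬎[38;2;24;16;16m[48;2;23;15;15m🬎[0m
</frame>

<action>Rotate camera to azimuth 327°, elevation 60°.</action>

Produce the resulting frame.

<frame>
[38;2;47;40;38m[48;2;44;37;35m🬂[38;2;47;40;38m[48;2;44;37;35m🬂[38;2;47;40;38m[48;2;44;37;35m🬂[38;2;47;40;38m[48;2;44;37;35m🬂[38;2;47;40;38m[48;2;44;37;35m🬂[38;2;47;40;38m[48;2;44;37;35m🬂[38;2;47;40;38m[48;2;44;37;35m🬂[38;2;47;40;38m[48;2;44;37;35m🬂[38;2;47;40;38m[48;2;44;37;35m🬂[38;2;47;40;38m[48;2;44;37;35m🬂[38;2;47;40;38m[48;2;44;37;35m🬂[38;2;47;40;38m[48;2;44;37;35m🬂[0m
[38;2;41;34;32m[48;2;39;32;31m🬎[38;2;41;34;32m[48;2;39;32;31m🬎[38;2;41;34;32m[48;2;39;32;31m🬎[38;2;41;34;32m[48;2;39;32;31m🬎[38;2;41;34;32m[48;2;39;32;31m🬎[38;2;41;34;32m[48;2;29;104;89m🬝[38;2;41;34;32m[48;2;29;104;89m🬎[38;2;41;34;32m[48;2;39;32;31m🬎[38;2;41;34;32m[48;2;39;32;31m🬎[38;2;41;34;32m[48;2;39;32;31m🬎[38;2;41;34;32m[48;2;39;32;31m🬎[38;2;41;34;32m[48;2;39;32;31m🬎[0m
[38;2;37;30;28m[48;2;35;28;27m🬎[38;2;37;30;28m[48;2;35;28;27m🬎[38;2;37;30;28m[48;2;35;28;27m🬎[38;2;37;30;28m[48;2;35;28;27m🬎[38;2;37;30;28m[48;2;35;28;27m🬎[38;2;29;104;89m[48;2;29;104;89m [38;2;29;104;89m[48;2;29;104;89m [38;2;29;104;89m[48;2;36;29;28m▌[38;2;37;30;28m[48;2;35;28;27m🬎[38;2;37;30;28m[48;2;35;28;27m🬎[38;2;37;30;28m[48;2;35;28;27m🬎[38;2;37;30;28m[48;2;35;28;27m🬎[0m
[38;2;33;25;24m[48;2;31;23;23m🬎[38;2;33;25;24m[48;2;31;23;23m🬎[38;2;33;25;24m[48;2;31;23;23m🬎[38;2;33;25;24m[48;2;31;23;23m🬎[38;2;33;25;24m[48;2;31;23;23m🬎[38;2;34;123;105m[48;2;22;59;51m🬄[38;2;8;30;26m[48;2;8;30;26m [38;2;8;30;26m[48;2;32;24;23m🬄[38;2;33;25;24m[48;2;31;23;23m🬎[38;2;33;25;24m[48;2;31;23;23m🬎[38;2;33;25;24m[48;2;31;23;23m🬎[38;2;33;25;24m[48;2;31;23;23m🬎[0m
[38;2;30;22;21m[48;2;27;19;19m🬂[38;2;30;22;21m[48;2;27;19;19m🬂[38;2;30;22;21m[48;2;27;19;19m🬂[38;2;30;22;21m[48;2;27;19;19m🬂[38;2;30;22;21m[48;2;27;19;19m🬂[38;2;23;81;70m[48;2;28;20;19m🬁[38;2;8;30;26m[48;2;27;19;19m🬂[38;2;30;22;21m[48;2;27;19;19m🬂[38;2;30;22;21m[48;2;27;19;19m🬂[38;2;30;22;21m[48;2;27;19;19m🬂[38;2;30;22;21m[48;2;27;19;19m🬂[38;2;30;22;21m[48;2;27;19;19m🬂[0m
[38;2;24;16;16m[48;2;23;15;15m🬎[38;2;24;16;16m[48;2;23;15;15m🬎[38;2;24;16;16m[48;2;23;15;15m🬎[38;2;24;16;16m[48;2;23;15;15m🬎[38;2;24;16;16m[48;2;23;15;15m🬎[38;2;24;16;16m[48;2;23;15;15m🬎[38;2;24;16;16m[48;2;23;15;15m🬎[38;2;24;16;16m[48;2;23;15;15m🬎[38;2;24;16;16m[48;2;23;15;15m🬎[38;2;24;16;16m[48;2;23;15;15m🬎[38;2;24;16;16m[48;2;23;15;15m🬎[38;2;24;16;16m[48;2;23;15;15m🬎[0m
</frame>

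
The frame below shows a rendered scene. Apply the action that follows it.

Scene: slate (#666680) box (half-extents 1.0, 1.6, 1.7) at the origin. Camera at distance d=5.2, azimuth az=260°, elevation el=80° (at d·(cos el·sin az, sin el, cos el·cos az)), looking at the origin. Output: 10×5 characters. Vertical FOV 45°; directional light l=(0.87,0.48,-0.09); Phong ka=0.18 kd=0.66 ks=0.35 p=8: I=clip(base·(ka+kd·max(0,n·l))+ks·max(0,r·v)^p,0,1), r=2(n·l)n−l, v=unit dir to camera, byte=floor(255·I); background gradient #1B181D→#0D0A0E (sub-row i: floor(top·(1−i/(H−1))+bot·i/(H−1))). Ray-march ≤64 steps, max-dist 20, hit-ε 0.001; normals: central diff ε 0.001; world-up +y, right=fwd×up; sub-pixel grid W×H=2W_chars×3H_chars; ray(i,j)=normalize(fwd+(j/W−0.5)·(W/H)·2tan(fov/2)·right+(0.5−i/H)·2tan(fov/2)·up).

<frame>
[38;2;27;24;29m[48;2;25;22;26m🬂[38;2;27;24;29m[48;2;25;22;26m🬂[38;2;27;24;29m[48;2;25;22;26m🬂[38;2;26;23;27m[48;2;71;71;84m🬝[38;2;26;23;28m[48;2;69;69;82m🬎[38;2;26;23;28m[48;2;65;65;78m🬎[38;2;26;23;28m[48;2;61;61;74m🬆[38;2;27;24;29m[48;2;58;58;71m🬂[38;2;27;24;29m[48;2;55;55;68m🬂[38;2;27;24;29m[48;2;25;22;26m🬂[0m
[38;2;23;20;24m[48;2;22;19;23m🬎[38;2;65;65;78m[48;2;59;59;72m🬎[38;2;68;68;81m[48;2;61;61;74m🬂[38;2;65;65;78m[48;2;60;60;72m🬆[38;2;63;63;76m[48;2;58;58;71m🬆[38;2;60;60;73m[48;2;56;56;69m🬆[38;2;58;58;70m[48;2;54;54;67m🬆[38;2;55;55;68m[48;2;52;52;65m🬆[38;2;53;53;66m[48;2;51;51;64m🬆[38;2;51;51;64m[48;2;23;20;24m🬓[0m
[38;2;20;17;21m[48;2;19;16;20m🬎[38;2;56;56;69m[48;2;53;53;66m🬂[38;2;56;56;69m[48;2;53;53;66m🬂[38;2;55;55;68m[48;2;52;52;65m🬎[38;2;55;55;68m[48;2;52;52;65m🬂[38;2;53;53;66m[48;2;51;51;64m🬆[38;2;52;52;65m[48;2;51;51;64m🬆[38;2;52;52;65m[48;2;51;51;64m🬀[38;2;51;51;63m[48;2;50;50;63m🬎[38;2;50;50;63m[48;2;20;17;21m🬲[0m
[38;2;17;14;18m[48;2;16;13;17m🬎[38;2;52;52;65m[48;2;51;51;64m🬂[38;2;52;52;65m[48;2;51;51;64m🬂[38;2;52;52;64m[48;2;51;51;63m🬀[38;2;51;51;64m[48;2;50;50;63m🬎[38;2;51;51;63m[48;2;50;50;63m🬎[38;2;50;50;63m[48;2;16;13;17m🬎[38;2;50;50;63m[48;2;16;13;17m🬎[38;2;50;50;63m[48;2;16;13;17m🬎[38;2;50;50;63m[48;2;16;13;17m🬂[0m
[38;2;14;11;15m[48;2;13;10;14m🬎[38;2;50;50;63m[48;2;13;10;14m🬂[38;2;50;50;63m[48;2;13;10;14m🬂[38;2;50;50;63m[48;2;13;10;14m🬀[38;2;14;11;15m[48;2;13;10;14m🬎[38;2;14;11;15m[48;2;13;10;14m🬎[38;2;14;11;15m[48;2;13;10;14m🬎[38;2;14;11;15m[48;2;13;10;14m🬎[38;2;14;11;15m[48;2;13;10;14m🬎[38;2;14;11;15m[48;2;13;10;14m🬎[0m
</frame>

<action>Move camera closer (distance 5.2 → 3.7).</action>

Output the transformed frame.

<frame>
[38;2;79;79;92m[48;2;72;72;85m🬊[38;2;84;84;96m[48;2;75;75;88m🬂[38;2;82;82;95m[48;2;73;73;86m🬎[38;2;81;81;94m[48;2;73;73;86m🬆[38;2;78;78;91m[48;2;70;70;83m🬆[38;2;73;73;86m[48;2;66;66;79m🬆[38;2;67;67;80m[48;2;61;61;74m🬆[38;2;62;62;75m[48;2;58;58;71m🬆[38;2;57;57;70m[48;2;54;54;67m🬆[38;2;54;54;67m[48;2;52;52;65m🬆[0m
[38;2;64;64;77m[48;2;59;59;72m🬊[38;2;65;65;78m[48;2;59;59;72m🬎[38;2;68;68;81m[48;2;61;61;74m🬂[38;2;65;65;78m[48;2;60;60;72m🬆[38;2;63;63;76m[48;2;58;58;71m🬆[38;2;60;60;73m[48;2;56;56;69m🬆[38;2;58;58;70m[48;2;54;54;67m🬆[38;2;55;55;68m[48;2;52;52;65m🬆[38;2;53;53;66m[48;2;51;51;64m🬆[38;2;52;52;64m[48;2;51;51;64m🬆[0m
[38;2;56;56;69m[48;2;53;53;66m🬂[38;2;56;56;69m[48;2;53;53;66m🬂[38;2;56;56;69m[48;2;53;53;66m🬂[38;2;55;55;68m[48;2;52;52;65m🬎[38;2;55;55;68m[48;2;52;52;65m🬂[38;2;53;53;66m[48;2;51;51;64m🬆[38;2;52;52;65m[48;2;51;51;64m🬆[38;2;52;52;65m[48;2;51;51;64m🬀[38;2;51;51;63m[48;2;50;50;63m🬎[38;2;51;51;63m[48;2;50;50;63m🬂[0m
[38;2;52;52;65m[48;2;51;51;64m🬂[38;2;52;52;65m[48;2;51;51;64m🬂[38;2;52;52;65m[48;2;51;51;64m🬂[38;2;52;52;64m[48;2;51;51;63m🬀[38;2;51;51;64m[48;2;50;50;63m🬎[38;2;51;51;63m[48;2;50;50;63m🬎[38;2;51;51;63m[48;2;50;50;63m🬂[38;2;50;50;63m[48;2;50;50;63m [38;2;50;50;63m[48;2;50;50;63m [38;2;50;50;63m[48;2;50;50;63m [0m
[38;2;50;50;63m[48;2;50;50;63m [38;2;50;50;63m[48;2;50;50;63m [38;2;50;50;63m[48;2;50;50;63m [38;2;50;50;63m[48;2;50;50;63m [38;2;50;50;63m[48;2;50;50;63m [38;2;50;50;63m[48;2;50;50;63m [38;2;50;50;63m[48;2;13;10;14m🬎[38;2;50;50;63m[48;2;13;10;14m🬎[38;2;50;50;63m[48;2;13;10;14m🬆[38;2;50;50;63m[48;2;13;10;14m🬂[0m
</frame>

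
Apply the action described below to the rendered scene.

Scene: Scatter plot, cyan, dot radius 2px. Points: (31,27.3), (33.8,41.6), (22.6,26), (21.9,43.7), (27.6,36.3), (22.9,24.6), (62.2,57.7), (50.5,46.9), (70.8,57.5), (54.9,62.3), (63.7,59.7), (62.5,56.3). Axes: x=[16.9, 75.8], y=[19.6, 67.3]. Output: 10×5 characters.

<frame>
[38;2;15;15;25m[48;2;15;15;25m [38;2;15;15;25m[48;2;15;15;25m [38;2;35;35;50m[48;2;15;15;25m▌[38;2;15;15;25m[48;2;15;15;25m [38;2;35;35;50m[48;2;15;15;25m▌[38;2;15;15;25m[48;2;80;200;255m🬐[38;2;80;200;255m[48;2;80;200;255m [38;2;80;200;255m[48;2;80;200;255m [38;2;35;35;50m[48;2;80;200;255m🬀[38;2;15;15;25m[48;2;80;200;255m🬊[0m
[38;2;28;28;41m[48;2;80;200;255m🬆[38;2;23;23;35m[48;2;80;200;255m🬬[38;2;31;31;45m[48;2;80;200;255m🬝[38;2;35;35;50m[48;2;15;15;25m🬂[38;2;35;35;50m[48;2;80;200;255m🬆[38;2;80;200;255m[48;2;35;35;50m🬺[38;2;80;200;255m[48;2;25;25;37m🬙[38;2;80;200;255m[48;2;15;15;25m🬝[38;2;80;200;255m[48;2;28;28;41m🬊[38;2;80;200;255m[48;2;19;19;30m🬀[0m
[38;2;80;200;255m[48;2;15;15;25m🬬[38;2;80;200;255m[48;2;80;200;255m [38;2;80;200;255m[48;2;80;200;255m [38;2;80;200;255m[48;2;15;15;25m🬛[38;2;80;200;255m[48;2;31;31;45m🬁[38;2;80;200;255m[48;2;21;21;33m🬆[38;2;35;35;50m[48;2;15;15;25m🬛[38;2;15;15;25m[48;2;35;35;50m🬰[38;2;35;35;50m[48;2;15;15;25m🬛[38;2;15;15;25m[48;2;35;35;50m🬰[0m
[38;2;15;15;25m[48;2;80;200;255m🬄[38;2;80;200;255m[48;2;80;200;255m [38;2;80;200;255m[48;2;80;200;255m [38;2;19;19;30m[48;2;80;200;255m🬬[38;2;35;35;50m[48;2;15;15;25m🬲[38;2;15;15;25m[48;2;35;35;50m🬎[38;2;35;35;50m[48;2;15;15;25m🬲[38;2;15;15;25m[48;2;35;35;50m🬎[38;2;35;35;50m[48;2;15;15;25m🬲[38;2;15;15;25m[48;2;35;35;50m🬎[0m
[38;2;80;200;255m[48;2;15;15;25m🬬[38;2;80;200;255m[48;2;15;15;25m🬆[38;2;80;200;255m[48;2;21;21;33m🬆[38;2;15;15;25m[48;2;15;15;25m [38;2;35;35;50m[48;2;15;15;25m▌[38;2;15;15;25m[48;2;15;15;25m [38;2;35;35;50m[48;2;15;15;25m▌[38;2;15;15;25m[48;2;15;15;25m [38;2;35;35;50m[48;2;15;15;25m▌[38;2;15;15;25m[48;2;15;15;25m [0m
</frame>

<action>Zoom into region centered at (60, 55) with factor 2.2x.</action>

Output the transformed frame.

<frame>
[38;2;15;15;25m[48;2;15;15;25m [38;2;15;15;25m[48;2;80;200;255m🬝[38;2;35;35;50m[48;2;80;200;255m🬀[38;2;15;15;25m[48;2;80;200;255m🬊[38;2;35;35;50m[48;2;15;15;25m▌[38;2;15;15;25m[48;2;80;200;255m🬝[38;2;21;21;33m[48;2;80;200;255m🬊[38;2;15;15;25m[48;2;15;15;25m [38;2;35;35;50m[48;2;15;15;25m▌[38;2;15;15;25m[48;2;15;15;25m [0m
[38;2;35;35;50m[48;2;15;15;25m🬂[38;2;35;35;50m[48;2;15;15;25m🬂[38;2;80;200;255m[48;2;28;28;41m🬊[38;2;80;200;255m[48;2;19;19;30m🬀[38;2;31;31;45m[48;2;80;200;255m🬝[38;2;80;200;255m[48;2;80;200;255m [38;2;80;200;255m[48;2;80;200;255m [38;2;80;200;255m[48;2;20;20;31m🬟[38;2;35;35;50m[48;2;80;200;255m🬀[38;2;80;200;255m[48;2;28;28;41m🬱[0m
[38;2;15;15;25m[48;2;35;35;50m🬰[38;2;15;15;25m[48;2;35;35;50m🬰[38;2;35;35;50m[48;2;15;15;25m🬛[38;2;15;15;25m[48;2;35;35;50m🬰[38;2;80;200;255m[48;2;31;31;45m🬁[38;2;80;200;255m[48;2;15;15;25m🬬[38;2;80;200;255m[48;2;28;28;41m🬆[38;2;15;15;25m[48;2;35;35;50m🬰[38;2;80;200;255m[48;2;28;28;41m🬊[38;2;80;200;255m[48;2;23;23;35m🬀[0m
[38;2;19;19;30m[48;2;80;200;255m🬝[38;2;15;15;25m[48;2;80;200;255m🬊[38;2;35;35;50m[48;2;15;15;25m🬲[38;2;15;15;25m[48;2;35;35;50m🬎[38;2;35;35;50m[48;2;15;15;25m🬲[38;2;15;15;25m[48;2;35;35;50m🬎[38;2;35;35;50m[48;2;15;15;25m🬲[38;2;15;15;25m[48;2;35;35;50m🬎[38;2;35;35;50m[48;2;15;15;25m🬲[38;2;15;15;25m[48;2;35;35;50m🬎[0m
[38;2;80;200;255m[48;2;15;15;25m🬊[38;2;80;200;255m[48;2;15;15;25m🬝[38;2;80;200;255m[48;2;23;23;35m🬀[38;2;15;15;25m[48;2;15;15;25m [38;2;35;35;50m[48;2;15;15;25m▌[38;2;15;15;25m[48;2;15;15;25m [38;2;35;35;50m[48;2;15;15;25m▌[38;2;15;15;25m[48;2;15;15;25m [38;2;35;35;50m[48;2;15;15;25m▌[38;2;15;15;25m[48;2;15;15;25m [0m
</frame>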